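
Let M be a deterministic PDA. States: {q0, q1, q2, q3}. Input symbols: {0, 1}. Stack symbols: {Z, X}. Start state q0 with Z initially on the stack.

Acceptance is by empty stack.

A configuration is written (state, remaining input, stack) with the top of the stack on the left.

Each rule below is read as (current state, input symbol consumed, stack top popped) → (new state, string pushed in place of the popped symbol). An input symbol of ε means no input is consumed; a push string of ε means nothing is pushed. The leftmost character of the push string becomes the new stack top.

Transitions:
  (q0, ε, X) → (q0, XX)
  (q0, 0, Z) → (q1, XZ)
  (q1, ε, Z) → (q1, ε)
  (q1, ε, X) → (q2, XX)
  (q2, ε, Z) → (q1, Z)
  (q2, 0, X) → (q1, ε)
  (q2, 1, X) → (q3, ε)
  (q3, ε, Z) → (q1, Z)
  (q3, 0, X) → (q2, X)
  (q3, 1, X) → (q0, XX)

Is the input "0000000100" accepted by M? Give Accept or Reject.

(q0, 0000000100, Z) ⊢ (q1, 000000100, XZ) ⊢ (q2, 000000100, XXZ) ⊢ (q1, 00000100, XZ) ⊢ (q2, 00000100, XXZ) ⊢ (q1, 0000100, XZ) ⊢ (q2, 0000100, XXZ) ⊢ (q1, 000100, XZ) ⊢ (q2, 000100, XXZ) ⊢ (q1, 00100, XZ) ⊢ (q2, 00100, XXZ) ⊢ (q1, 0100, XZ) ⊢ (q2, 0100, XXZ) ⊢ (q1, 100, XZ) ⊢ (q2, 100, XXZ) ⊢ (q3, 00, XZ) ⊢ (q2, 0, XZ) ⊢ (q1, ε, Z) ⊢ (q1, ε, ε)
All input consumed and the stack is empty.

Accept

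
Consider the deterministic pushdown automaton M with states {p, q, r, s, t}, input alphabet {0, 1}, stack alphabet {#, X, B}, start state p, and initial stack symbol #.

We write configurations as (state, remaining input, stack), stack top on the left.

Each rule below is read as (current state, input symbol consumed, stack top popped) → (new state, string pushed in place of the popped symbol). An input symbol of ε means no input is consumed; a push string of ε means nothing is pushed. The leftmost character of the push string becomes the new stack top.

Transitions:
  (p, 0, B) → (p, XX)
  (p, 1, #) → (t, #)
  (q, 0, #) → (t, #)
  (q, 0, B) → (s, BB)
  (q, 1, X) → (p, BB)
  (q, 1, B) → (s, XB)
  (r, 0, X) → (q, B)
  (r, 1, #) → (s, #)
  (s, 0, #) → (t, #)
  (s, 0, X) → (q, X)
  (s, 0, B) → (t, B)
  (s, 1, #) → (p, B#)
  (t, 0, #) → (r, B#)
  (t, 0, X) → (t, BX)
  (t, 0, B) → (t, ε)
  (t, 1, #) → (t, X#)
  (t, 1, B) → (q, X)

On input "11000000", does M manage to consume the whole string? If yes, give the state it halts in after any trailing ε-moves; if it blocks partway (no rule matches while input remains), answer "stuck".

t

(p, 11000000, #)
  read 1, top #: go to t, push # → (t, 1000000, #)
  read 1, top #: go to t, push X# → (t, 000000, X#)
  read 0, top X: go to t, push BX → (t, 00000, BX#)
  read 0, top B: go to t, push ε → (t, 0000, X#)
  read 0, top X: go to t, push BX → (t, 000, BX#)
  read 0, top B: go to t, push ε → (t, 00, X#)
  read 0, top X: go to t, push BX → (t, 0, BX#)
  read 0, top B: go to t, push ε → (t, ε, X#)
All input consumed; M is in state t.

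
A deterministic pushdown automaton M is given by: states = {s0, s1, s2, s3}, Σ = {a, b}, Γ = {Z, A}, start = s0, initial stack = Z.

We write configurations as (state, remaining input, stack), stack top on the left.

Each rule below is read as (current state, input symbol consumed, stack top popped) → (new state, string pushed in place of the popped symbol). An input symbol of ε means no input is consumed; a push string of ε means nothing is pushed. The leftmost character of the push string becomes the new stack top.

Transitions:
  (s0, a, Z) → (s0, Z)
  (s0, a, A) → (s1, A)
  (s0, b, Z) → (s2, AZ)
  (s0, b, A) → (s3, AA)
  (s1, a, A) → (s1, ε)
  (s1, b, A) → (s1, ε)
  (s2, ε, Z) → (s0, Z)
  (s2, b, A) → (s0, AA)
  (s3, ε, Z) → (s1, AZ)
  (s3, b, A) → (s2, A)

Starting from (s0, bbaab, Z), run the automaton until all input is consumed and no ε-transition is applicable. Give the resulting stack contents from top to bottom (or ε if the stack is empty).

(s0, bbaab, Z)
  read b, top Z: go to s2, push AZ → (s2, baab, AZ)
  read b, top A: go to s0, push AA → (s0, aab, AAZ)
  read a, top A: go to s1, push A → (s1, ab, AAZ)
  read a, top A: go to s1, push ε → (s1, b, AZ)
  read b, top A: go to s1, push ε → (s1, ε, Z)
All input consumed in state s1 with stack Z.

Z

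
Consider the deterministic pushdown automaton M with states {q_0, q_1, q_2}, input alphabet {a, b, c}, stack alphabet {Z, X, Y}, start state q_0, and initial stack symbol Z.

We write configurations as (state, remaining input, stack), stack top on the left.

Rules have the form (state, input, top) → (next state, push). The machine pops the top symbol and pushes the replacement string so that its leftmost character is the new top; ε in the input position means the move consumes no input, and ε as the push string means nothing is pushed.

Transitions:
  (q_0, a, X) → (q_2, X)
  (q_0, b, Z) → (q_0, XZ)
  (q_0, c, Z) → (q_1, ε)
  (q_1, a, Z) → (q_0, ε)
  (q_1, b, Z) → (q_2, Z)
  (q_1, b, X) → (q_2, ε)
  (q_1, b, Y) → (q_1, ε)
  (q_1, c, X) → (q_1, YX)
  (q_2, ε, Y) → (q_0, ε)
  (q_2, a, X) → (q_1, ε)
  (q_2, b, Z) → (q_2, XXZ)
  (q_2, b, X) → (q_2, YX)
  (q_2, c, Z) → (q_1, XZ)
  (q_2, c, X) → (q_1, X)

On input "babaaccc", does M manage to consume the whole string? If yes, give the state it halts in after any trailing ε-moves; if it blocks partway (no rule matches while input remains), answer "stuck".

(q_0, babaaccc, Z) ⊢ (q_0, abaaccc, XZ) ⊢ (q_2, baaccc, XZ) ⊢ (q_2, aaccc, YXZ) ⊢ (q_0, aaccc, XZ) ⊢ (q_2, accc, XZ) ⊢ (q_1, ccc, Z)
No transition for (q_1, c, top Z); M blocks with input ccc remaining.

stuck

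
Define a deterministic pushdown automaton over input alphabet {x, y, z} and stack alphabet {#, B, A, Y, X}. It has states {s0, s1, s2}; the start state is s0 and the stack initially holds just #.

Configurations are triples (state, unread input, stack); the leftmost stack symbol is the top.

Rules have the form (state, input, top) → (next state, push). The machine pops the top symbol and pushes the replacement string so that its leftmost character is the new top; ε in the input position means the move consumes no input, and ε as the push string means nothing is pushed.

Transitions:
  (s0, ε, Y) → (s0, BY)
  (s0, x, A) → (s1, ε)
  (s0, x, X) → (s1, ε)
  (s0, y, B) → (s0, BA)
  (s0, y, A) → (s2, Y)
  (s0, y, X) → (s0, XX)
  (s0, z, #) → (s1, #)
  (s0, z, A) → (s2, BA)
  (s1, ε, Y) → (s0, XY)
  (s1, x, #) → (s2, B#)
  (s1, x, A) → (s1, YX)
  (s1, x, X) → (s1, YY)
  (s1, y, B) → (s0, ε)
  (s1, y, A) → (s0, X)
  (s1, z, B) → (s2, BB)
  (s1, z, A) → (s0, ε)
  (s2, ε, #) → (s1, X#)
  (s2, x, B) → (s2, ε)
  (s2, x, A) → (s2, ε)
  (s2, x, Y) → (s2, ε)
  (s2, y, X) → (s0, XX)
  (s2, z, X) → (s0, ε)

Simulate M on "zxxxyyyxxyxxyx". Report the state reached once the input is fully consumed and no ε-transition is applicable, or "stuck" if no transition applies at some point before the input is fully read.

(s0, zxxxyyyxxyxxyx, #)
  read z, top #: go to s1, push # → (s1, xxxyyyxxyxxyx, #)
  read x, top #: go to s2, push B# → (s2, xxyyyxxyxxyx, B#)
  read x, top B: go to s2, push ε → (s2, xyyyxxyxxyx, #)
  ε-move, top #: go to s1, push X# → (s1, xyyyxxyxxyx, X#)
  read x, top X: go to s1, push YY → (s1, yyyxxyxxyx, YY#)
  ε-move, top Y: go to s0, push XY → (s0, yyyxxyxxyx, XYY#)
  read y, top X: go to s0, push XX → (s0, yyxxyxxyx, XXYY#)
  read y, top X: go to s0, push XX → (s0, yxxyxxyx, XXXYY#)
  read y, top X: go to s0, push XX → (s0, xxyxxyx, XXXXYY#)
  read x, top X: go to s1, push ε → (s1, xyxxyx, XXXYY#)
  read x, top X: go to s1, push YY → (s1, yxxyx, YYXXYY#)
  ε-move, top Y: go to s0, push XY → (s0, yxxyx, XYYXXYY#)
  read y, top X: go to s0, push XX → (s0, xxyx, XXYYXXYY#)
  read x, top X: go to s1, push ε → (s1, xyx, XYYXXYY#)
  read x, top X: go to s1, push YY → (s1, yx, YYYYXXYY#)
  ε-move, top Y: go to s0, push XY → (s0, yx, XYYYYXXYY#)
  read y, top X: go to s0, push XX → (s0, x, XXYYYYXXYY#)
  read x, top X: go to s1, push ε → (s1, ε, XYYYYXXYY#)
All input consumed; M is in state s1.

s1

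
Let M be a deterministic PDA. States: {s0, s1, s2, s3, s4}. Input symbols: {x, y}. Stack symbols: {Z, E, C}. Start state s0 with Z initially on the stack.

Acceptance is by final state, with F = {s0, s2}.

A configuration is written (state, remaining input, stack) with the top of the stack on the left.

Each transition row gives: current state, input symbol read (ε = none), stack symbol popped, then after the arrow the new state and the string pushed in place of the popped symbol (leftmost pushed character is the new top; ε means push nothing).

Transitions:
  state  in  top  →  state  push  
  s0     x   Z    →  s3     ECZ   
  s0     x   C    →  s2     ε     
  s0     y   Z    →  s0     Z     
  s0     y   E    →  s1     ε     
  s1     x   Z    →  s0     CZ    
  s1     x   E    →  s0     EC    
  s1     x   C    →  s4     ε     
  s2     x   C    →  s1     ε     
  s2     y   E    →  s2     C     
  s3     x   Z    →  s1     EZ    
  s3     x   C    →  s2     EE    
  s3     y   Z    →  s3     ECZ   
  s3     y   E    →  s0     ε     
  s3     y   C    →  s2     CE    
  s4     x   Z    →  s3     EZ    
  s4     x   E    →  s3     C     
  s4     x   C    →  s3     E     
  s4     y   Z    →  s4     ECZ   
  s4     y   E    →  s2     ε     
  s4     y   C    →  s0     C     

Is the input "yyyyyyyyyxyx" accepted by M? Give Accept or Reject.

Accept

(s0, yyyyyyyyyxyx, Z)
  read y, top Z: go to s0, push Z → (s0, yyyyyyyyxyx, Z)
  read y, top Z: go to s0, push Z → (s0, yyyyyyyxyx, Z)
  read y, top Z: go to s0, push Z → (s0, yyyyyyxyx, Z)
  read y, top Z: go to s0, push Z → (s0, yyyyyxyx, Z)
  read y, top Z: go to s0, push Z → (s0, yyyyxyx, Z)
  read y, top Z: go to s0, push Z → (s0, yyyxyx, Z)
  read y, top Z: go to s0, push Z → (s0, yyxyx, Z)
  read y, top Z: go to s0, push Z → (s0, yxyx, Z)
  read y, top Z: go to s0, push Z → (s0, xyx, Z)
  read x, top Z: go to s3, push ECZ → (s3, yx, ECZ)
  read y, top E: go to s0, push ε → (s0, x, CZ)
  read x, top C: go to s2, push ε → (s2, ε, Z)
All input consumed; state s2 ∈ F.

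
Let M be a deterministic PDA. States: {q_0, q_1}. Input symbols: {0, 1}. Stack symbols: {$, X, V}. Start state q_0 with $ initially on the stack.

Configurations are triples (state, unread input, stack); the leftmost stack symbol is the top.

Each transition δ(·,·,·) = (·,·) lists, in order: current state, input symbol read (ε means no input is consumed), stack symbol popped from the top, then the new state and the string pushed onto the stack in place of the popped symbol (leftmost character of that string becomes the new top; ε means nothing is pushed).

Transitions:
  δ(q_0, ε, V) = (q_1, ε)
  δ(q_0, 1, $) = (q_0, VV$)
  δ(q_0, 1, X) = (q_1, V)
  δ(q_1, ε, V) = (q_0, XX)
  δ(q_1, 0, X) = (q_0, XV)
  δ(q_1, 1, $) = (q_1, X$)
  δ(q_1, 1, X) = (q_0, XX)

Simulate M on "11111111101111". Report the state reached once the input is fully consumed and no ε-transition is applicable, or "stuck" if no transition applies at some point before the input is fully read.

stuck

(q_0, 11111111101111, $)
  read 1, top $: go to q_0, push VV$ → (q_0, 1111111101111, VV$)
  ε-move, top V: go to q_1, push ε → (q_1, 1111111101111, V$)
  ε-move, top V: go to q_0, push XX → (q_0, 1111111101111, XX$)
  read 1, top X: go to q_1, push V → (q_1, 111111101111, VX$)
  ε-move, top V: go to q_0, push XX → (q_0, 111111101111, XXX$)
  read 1, top X: go to q_1, push V → (q_1, 11111101111, VXX$)
  ε-move, top V: go to q_0, push XX → (q_0, 11111101111, XXXX$)
  read 1, top X: go to q_1, push V → (q_1, 1111101111, VXXX$)
  ε-move, top V: go to q_0, push XX → (q_0, 1111101111, XXXXX$)
  read 1, top X: go to q_1, push V → (q_1, 111101111, VXXXX$)
  ε-move, top V: go to q_0, push XX → (q_0, 111101111, XXXXXX$)
  read 1, top X: go to q_1, push V → (q_1, 11101111, VXXXXX$)
  ε-move, top V: go to q_0, push XX → (q_0, 11101111, XXXXXXX$)
  read 1, top X: go to q_1, push V → (q_1, 1101111, VXXXXXX$)
  ε-move, top V: go to q_0, push XX → (q_0, 1101111, XXXXXXXX$)
  read 1, top X: go to q_1, push V → (q_1, 101111, VXXXXXXX$)
  ε-move, top V: go to q_0, push XX → (q_0, 101111, XXXXXXXXX$)
  read 1, top X: go to q_1, push V → (q_1, 01111, VXXXXXXXX$)
  ε-move, top V: go to q_0, push XX → (q_0, 01111, XXXXXXXXXX$)
No transition for (q_0, 0, top X); M blocks with input 01111 remaining.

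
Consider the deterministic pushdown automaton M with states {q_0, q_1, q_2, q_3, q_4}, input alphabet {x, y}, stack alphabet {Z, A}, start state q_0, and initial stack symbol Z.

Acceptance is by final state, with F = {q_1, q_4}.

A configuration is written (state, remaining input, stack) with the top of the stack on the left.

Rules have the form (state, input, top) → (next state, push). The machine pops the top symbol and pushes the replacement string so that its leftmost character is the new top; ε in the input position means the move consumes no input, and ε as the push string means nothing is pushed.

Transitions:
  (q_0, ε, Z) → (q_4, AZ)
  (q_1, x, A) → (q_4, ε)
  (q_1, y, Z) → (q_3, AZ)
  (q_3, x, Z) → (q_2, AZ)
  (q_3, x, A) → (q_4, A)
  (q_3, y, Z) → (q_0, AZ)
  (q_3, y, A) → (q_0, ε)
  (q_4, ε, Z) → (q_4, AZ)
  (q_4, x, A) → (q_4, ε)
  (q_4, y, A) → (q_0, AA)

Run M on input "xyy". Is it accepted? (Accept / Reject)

(q_0, xyy, Z)
  ε-move, top Z: go to q_4, push AZ → (q_4, xyy, AZ)
  read x, top A: go to q_4, push ε → (q_4, yy, Z)
  ε-move, top Z: go to q_4, push AZ → (q_4, yy, AZ)
  read y, top A: go to q_0, push AA → (q_0, y, AAZ)
No transition applies at (q_0, y, AAZ); input not fully consumed.

Reject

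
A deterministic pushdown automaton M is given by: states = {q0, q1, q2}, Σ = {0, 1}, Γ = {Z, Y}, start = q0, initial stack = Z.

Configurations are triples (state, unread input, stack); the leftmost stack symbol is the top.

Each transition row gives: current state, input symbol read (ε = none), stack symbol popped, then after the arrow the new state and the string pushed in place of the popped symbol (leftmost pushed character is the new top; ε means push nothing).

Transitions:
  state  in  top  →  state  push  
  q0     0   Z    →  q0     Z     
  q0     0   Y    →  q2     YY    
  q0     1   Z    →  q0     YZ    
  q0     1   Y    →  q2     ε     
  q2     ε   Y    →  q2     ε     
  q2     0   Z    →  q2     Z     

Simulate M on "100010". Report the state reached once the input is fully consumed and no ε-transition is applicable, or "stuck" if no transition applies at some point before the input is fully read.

(q0, 100010, Z)
  read 1, top Z: go to q0, push YZ → (q0, 00010, YZ)
  read 0, top Y: go to q2, push YY → (q2, 0010, YYZ)
  ε-move, top Y: go to q2, push ε → (q2, 0010, YZ)
  ε-move, top Y: go to q2, push ε → (q2, 0010, Z)
  read 0, top Z: go to q2, push Z → (q2, 010, Z)
  read 0, top Z: go to q2, push Z → (q2, 10, Z)
No transition for (q2, 1, top Z); M blocks with input 10 remaining.

stuck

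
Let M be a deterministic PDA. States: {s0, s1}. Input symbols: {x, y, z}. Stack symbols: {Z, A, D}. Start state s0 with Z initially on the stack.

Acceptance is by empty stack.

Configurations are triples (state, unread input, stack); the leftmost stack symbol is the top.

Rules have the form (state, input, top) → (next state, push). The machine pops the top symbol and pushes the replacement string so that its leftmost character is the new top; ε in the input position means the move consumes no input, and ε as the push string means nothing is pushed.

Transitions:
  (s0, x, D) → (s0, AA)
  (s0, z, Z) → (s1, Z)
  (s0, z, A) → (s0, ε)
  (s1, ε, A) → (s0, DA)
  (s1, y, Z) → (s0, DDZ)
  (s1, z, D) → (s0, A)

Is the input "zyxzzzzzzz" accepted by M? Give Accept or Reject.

Reject

(s0, zyxzzzzzzz, Z)
  read z, top Z: go to s1, push Z → (s1, yxzzzzzzz, Z)
  read y, top Z: go to s0, push DDZ → (s0, xzzzzzzz, DDZ)
  read x, top D: go to s0, push AA → (s0, zzzzzzz, AADZ)
  read z, top A: go to s0, push ε → (s0, zzzzzz, ADZ)
  read z, top A: go to s0, push ε → (s0, zzzzz, DZ)
No transition applies at (s0, zzzzz, DZ); input not fully consumed.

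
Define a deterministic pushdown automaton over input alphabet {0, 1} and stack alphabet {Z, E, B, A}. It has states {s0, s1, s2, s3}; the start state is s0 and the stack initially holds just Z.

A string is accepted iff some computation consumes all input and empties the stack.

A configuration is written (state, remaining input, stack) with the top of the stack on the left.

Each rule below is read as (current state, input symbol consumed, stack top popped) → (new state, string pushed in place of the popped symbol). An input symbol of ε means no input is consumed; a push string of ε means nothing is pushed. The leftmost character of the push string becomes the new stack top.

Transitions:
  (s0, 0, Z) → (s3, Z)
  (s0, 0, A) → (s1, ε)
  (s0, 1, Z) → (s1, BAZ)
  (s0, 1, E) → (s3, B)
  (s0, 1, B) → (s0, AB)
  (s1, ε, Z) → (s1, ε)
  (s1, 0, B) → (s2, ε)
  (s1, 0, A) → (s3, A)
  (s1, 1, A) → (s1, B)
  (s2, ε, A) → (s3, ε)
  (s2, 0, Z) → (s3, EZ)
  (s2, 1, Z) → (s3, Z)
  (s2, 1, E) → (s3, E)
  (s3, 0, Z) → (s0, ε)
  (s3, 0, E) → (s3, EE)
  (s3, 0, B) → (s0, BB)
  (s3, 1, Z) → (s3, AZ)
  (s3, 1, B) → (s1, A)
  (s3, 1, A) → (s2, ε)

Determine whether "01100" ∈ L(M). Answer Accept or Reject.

Reject

(s0, 01100, Z)
  read 0, top Z: go to s3, push Z → (s3, 1100, Z)
  read 1, top Z: go to s3, push AZ → (s3, 100, AZ)
  read 1, top A: go to s2, push ε → (s2, 00, Z)
  read 0, top Z: go to s3, push EZ → (s3, 0, EZ)
  read 0, top E: go to s3, push EE → (s3, ε, EEZ)
All input consumed; stack is EEZ, not empty, and no further ε-move applies.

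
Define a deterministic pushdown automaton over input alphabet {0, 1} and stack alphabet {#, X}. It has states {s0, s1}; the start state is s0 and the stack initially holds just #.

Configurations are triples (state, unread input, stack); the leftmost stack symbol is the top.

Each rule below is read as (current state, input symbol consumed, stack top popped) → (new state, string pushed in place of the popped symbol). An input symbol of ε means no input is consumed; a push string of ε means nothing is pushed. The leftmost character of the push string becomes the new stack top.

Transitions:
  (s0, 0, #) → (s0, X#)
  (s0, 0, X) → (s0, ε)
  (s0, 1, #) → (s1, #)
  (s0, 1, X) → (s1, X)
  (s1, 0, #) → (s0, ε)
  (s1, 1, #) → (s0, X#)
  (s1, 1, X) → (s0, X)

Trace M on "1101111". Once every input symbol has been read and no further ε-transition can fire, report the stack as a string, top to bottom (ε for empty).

X#

(s0, 1101111, #)
  read 1, top #: go to s1, push # → (s1, 101111, #)
  read 1, top #: go to s0, push X# → (s0, 01111, X#)
  read 0, top X: go to s0, push ε → (s0, 1111, #)
  read 1, top #: go to s1, push # → (s1, 111, #)
  read 1, top #: go to s0, push X# → (s0, 11, X#)
  read 1, top X: go to s1, push X → (s1, 1, X#)
  read 1, top X: go to s0, push X → (s0, ε, X#)
All input consumed in state s0 with stack X#.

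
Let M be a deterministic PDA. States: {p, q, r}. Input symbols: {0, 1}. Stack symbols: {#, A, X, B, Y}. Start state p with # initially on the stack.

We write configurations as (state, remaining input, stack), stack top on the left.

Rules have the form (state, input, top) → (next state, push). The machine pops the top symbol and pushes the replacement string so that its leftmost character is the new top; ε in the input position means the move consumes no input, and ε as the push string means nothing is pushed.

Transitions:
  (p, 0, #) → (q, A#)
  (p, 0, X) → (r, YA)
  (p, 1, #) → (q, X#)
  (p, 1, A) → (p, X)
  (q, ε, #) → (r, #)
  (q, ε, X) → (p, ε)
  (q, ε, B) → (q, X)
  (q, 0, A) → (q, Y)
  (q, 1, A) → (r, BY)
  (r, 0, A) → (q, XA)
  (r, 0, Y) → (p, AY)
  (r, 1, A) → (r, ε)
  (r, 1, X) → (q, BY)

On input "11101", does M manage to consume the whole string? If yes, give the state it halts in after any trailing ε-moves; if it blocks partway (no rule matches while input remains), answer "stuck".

r

(p, 11101, #)
  read 1, top #: go to q, push X# → (q, 1101, X#)
  ε-move, top X: go to p, push ε → (p, 1101, #)
  read 1, top #: go to q, push X# → (q, 101, X#)
  ε-move, top X: go to p, push ε → (p, 101, #)
  read 1, top #: go to q, push X# → (q, 01, X#)
  ε-move, top X: go to p, push ε → (p, 01, #)
  read 0, top #: go to q, push A# → (q, 1, A#)
  read 1, top A: go to r, push BY → (r, ε, BY#)
All input consumed; M is in state r.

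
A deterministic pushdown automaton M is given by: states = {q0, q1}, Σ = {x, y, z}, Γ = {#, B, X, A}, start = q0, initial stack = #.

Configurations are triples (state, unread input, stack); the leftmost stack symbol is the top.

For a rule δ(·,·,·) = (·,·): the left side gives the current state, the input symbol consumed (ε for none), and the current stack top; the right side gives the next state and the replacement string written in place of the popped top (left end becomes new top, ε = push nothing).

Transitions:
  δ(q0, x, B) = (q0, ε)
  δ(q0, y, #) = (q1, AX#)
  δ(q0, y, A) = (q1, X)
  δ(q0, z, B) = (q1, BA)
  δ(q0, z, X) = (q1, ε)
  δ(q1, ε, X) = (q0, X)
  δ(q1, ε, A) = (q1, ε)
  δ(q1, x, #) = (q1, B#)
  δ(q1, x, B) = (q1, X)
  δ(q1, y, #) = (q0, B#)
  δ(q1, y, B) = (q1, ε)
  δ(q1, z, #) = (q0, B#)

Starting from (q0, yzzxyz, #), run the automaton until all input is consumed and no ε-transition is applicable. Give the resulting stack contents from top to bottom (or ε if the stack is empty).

(q0, yzzxyz, #) ⊢ (q1, zzxyz, AX#) ⊢ (q1, zzxyz, X#) ⊢ (q0, zzxyz, X#) ⊢ (q1, zxyz, #) ⊢ (q0, xyz, B#) ⊢ (q0, yz, #) ⊢ (q1, z, AX#) ⊢ (q1, z, X#) ⊢ (q0, z, X#) ⊢ (q1, ε, #)
All input consumed in state q1 with stack #.

#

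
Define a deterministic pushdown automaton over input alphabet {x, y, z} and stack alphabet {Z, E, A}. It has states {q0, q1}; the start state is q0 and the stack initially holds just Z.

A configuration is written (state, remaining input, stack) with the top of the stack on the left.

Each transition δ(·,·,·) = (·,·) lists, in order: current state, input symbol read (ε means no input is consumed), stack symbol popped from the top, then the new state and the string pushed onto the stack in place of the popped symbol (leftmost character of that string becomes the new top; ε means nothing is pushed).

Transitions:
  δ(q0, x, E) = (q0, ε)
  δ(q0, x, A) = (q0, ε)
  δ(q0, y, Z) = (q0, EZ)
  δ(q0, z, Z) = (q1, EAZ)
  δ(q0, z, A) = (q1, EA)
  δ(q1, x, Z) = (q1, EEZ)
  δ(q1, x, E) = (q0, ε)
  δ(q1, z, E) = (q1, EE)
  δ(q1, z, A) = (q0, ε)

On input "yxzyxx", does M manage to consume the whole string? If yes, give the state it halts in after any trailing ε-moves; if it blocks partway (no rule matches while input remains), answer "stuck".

stuck

(q0, yxzyxx, Z)
  read y, top Z: go to q0, push EZ → (q0, xzyxx, EZ)
  read x, top E: go to q0, push ε → (q0, zyxx, Z)
  read z, top Z: go to q1, push EAZ → (q1, yxx, EAZ)
No transition for (q1, y, top E); M blocks with input yxx remaining.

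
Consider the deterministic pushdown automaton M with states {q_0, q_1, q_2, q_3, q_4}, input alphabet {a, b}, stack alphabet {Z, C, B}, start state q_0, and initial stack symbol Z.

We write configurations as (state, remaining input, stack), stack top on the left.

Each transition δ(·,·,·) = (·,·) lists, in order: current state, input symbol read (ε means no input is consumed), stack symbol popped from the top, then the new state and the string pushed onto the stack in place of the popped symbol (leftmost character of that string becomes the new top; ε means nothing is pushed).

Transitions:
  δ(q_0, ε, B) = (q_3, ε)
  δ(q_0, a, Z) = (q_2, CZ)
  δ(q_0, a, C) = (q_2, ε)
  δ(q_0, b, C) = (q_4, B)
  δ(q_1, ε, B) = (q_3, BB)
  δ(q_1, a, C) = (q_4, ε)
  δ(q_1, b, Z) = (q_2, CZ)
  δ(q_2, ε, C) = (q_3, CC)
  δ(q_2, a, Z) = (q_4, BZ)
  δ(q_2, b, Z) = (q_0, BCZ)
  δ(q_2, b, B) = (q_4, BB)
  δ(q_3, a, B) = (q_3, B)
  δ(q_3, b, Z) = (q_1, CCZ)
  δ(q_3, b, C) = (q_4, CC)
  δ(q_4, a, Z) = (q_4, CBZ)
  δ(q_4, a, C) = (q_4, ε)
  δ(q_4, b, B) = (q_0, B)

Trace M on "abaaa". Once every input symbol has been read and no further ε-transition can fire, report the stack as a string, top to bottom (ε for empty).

(q_0, abaaa, Z)
  read a, top Z: go to q_2, push CZ → (q_2, baaa, CZ)
  ε-move, top C: go to q_3, push CC → (q_3, baaa, CCZ)
  read b, top C: go to q_4, push CC → (q_4, aaa, CCCZ)
  read a, top C: go to q_4, push ε → (q_4, aa, CCZ)
  read a, top C: go to q_4, push ε → (q_4, a, CZ)
  read a, top C: go to q_4, push ε → (q_4, ε, Z)
All input consumed in state q_4 with stack Z.

Z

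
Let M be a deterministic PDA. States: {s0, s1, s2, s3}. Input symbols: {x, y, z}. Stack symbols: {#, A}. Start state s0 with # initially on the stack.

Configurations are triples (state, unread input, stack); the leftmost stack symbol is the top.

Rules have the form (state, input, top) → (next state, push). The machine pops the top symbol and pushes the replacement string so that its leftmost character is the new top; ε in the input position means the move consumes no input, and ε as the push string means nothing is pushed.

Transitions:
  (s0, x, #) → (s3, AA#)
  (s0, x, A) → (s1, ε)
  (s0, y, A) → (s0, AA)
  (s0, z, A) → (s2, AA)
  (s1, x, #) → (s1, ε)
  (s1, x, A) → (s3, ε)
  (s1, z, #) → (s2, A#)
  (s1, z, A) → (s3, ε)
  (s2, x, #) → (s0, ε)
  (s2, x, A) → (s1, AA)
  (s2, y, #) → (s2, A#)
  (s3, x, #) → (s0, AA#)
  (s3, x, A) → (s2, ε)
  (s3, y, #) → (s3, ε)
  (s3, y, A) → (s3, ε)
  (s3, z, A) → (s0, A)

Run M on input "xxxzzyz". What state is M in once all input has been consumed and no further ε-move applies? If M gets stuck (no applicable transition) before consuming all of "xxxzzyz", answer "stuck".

(s0, xxxzzyz, #)
  read x, top #: go to s3, push AA# → (s3, xxzzyz, AA#)
  read x, top A: go to s2, push ε → (s2, xzzyz, A#)
  read x, top A: go to s1, push AA → (s1, zzyz, AA#)
  read z, top A: go to s3, push ε → (s3, zyz, A#)
  read z, top A: go to s0, push A → (s0, yz, A#)
  read y, top A: go to s0, push AA → (s0, z, AA#)
  read z, top A: go to s2, push AA → (s2, ε, AAA#)
All input consumed; M is in state s2.

s2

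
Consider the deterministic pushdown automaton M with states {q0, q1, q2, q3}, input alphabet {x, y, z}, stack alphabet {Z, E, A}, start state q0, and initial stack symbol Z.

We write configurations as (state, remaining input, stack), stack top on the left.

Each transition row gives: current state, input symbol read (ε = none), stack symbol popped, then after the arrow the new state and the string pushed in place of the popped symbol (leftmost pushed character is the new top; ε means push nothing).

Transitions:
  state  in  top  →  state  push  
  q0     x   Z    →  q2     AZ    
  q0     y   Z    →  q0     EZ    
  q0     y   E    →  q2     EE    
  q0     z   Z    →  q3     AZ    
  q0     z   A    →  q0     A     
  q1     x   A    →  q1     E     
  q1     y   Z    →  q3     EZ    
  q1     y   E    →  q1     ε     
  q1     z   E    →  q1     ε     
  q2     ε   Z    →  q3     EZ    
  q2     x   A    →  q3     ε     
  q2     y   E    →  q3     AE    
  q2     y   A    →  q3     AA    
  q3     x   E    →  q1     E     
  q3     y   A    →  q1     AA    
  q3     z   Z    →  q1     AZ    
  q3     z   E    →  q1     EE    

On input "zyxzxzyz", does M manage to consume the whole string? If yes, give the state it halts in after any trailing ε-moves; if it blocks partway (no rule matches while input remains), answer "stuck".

(q0, zyxzxzyz, Z)
  read z, top Z: go to q3, push AZ → (q3, yxzxzyz, AZ)
  read y, top A: go to q1, push AA → (q1, xzxzyz, AAZ)
  read x, top A: go to q1, push E → (q1, zxzyz, EAZ)
  read z, top E: go to q1, push ε → (q1, xzyz, AZ)
  read x, top A: go to q1, push E → (q1, zyz, EZ)
  read z, top E: go to q1, push ε → (q1, yz, Z)
  read y, top Z: go to q3, push EZ → (q3, z, EZ)
  read z, top E: go to q1, push EE → (q1, ε, EEZ)
All input consumed; M is in state q1.

q1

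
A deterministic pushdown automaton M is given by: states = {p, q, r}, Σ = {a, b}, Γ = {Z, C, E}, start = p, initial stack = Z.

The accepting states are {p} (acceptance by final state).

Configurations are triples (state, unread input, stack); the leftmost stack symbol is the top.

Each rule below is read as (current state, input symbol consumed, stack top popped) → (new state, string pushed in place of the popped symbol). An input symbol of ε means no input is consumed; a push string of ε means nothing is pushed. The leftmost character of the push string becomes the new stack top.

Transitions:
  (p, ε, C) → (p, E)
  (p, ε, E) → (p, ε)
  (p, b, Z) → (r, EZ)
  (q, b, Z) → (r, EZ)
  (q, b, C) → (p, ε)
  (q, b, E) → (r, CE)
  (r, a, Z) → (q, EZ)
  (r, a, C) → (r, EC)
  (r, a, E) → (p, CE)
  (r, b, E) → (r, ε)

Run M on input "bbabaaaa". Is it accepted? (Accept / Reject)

Reject

(p, bbabaaaa, Z)
  read b, top Z: go to r, push EZ → (r, babaaaa, EZ)
  read b, top E: go to r, push ε → (r, abaaaa, Z)
  read a, top Z: go to q, push EZ → (q, baaaa, EZ)
  read b, top E: go to r, push CE → (r, aaaa, CEZ)
  read a, top C: go to r, push EC → (r, aaa, ECEZ)
  read a, top E: go to p, push CE → (p, aa, CECEZ)
  ε-move, top C: go to p, push E → (p, aa, EECEZ)
  ε-move, top E: go to p, push ε → (p, aa, ECEZ)
  ε-move, top E: go to p, push ε → (p, aa, CEZ)
  ε-move, top C: go to p, push E → (p, aa, EEZ)
  ε-move, top E: go to p, push ε → (p, aa, EZ)
  ε-move, top E: go to p, push ε → (p, aa, Z)
No transition applies at (p, aa, Z); input not fully consumed.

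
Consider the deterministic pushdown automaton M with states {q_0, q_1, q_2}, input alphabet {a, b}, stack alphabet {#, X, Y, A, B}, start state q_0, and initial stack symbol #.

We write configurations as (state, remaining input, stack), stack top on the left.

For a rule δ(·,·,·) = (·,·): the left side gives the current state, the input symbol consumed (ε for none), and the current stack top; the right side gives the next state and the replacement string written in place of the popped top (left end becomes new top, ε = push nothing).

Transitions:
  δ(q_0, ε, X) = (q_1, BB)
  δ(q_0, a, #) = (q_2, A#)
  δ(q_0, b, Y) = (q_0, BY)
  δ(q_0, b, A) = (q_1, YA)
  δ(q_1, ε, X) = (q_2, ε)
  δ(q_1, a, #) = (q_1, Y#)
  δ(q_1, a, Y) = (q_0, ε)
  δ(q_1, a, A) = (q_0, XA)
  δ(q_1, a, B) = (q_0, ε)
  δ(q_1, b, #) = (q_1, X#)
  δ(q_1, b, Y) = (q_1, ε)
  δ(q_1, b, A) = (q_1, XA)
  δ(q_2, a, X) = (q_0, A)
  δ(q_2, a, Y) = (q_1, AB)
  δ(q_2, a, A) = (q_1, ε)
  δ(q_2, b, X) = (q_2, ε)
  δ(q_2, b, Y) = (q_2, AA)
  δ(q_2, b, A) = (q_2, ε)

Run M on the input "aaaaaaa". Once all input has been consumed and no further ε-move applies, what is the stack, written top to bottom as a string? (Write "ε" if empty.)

(q_0, aaaaaaa, #) ⊢ (q_2, aaaaaa, A#) ⊢ (q_1, aaaaa, #) ⊢ (q_1, aaaa, Y#) ⊢ (q_0, aaa, #) ⊢ (q_2, aa, A#) ⊢ (q_1, a, #) ⊢ (q_1, ε, Y#)
All input consumed in state q_1 with stack Y#.

Y#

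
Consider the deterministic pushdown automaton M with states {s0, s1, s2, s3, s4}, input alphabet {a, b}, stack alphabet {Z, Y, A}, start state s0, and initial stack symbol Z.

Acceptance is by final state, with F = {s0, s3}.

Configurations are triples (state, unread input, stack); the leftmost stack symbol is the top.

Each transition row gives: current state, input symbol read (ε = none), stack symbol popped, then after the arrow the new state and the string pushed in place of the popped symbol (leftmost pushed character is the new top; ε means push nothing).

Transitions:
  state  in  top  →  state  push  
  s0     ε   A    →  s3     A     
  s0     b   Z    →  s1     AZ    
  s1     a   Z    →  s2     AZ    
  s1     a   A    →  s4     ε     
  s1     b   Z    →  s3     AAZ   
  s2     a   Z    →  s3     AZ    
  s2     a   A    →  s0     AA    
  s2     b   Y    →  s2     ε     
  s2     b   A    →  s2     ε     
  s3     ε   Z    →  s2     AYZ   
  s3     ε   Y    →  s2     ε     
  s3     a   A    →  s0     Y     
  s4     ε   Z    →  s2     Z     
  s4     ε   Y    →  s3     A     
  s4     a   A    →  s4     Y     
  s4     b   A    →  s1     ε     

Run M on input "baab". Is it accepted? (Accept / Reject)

Reject

(s0, baab, Z)
  read b, top Z: go to s1, push AZ → (s1, aab, AZ)
  read a, top A: go to s4, push ε → (s4, ab, Z)
  ε-move, top Z: go to s2, push Z → (s2, ab, Z)
  read a, top Z: go to s3, push AZ → (s3, b, AZ)
No transition applies at (s3, b, AZ); input not fully consumed.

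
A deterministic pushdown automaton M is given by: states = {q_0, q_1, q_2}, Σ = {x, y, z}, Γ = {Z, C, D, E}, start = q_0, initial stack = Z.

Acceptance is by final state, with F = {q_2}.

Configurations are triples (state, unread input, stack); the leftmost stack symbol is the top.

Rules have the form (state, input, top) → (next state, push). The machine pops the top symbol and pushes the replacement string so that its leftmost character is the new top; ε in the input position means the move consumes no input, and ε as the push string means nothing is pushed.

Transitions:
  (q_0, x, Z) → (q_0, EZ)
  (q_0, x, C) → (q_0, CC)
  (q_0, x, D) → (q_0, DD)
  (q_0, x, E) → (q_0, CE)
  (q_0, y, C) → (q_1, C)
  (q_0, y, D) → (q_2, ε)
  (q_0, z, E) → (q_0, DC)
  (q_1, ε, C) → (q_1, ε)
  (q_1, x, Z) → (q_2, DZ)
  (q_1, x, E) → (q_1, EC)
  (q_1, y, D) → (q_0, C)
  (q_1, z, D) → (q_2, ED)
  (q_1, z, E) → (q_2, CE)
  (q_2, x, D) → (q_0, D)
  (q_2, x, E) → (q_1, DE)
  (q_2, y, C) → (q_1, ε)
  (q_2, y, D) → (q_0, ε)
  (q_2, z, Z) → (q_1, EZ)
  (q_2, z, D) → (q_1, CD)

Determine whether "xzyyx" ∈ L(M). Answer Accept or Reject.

(q_0, xzyyx, Z) ⊢ (q_0, zyyx, EZ) ⊢ (q_0, yyx, DCZ) ⊢ (q_2, yx, CZ) ⊢ (q_1, x, Z) ⊢ (q_2, ε, DZ)
All input consumed; state q_2 ∈ F.

Accept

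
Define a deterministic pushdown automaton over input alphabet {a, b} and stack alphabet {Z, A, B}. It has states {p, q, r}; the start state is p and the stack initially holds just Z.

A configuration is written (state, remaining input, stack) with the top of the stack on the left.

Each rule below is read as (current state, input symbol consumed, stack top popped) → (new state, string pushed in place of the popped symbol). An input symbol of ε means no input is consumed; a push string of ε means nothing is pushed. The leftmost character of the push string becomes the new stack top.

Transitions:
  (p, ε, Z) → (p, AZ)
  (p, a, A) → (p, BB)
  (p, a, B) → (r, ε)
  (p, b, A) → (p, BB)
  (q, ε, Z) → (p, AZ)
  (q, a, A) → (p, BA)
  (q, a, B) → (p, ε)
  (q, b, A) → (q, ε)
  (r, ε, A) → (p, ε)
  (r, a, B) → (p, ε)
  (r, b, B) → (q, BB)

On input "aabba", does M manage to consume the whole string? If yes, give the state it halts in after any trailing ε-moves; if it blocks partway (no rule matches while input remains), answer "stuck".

(p, aabba, Z)
  ε-move, top Z: go to p, push AZ → (p, aabba, AZ)
  read a, top A: go to p, push BB → (p, abba, BBZ)
  read a, top B: go to r, push ε → (r, bba, BZ)
  read b, top B: go to q, push BB → (q, ba, BBZ)
No transition for (q, b, top B); M blocks with input ba remaining.

stuck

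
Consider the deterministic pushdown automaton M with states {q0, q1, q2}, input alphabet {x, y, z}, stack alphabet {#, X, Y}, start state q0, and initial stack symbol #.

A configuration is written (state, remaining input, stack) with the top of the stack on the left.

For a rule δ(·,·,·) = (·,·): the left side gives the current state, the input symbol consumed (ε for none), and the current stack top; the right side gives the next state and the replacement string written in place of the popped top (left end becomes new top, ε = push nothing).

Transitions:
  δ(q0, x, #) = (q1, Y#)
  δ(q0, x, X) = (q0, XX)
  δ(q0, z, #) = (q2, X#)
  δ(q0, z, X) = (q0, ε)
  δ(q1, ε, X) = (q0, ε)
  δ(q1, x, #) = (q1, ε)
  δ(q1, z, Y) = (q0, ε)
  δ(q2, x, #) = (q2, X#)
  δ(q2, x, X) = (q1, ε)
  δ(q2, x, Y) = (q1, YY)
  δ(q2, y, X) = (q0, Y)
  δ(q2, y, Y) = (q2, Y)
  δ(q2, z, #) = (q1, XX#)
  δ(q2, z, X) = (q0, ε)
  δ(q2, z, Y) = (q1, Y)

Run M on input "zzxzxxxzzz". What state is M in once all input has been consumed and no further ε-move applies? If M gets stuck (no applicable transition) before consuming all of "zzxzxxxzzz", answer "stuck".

stuck

(q0, zzxzxxxzzz, #)
  read z, top #: go to q2, push X# → (q2, zxzxxxzzz, X#)
  read z, top X: go to q0, push ε → (q0, xzxxxzzz, #)
  read x, top #: go to q1, push Y# → (q1, zxxxzzz, Y#)
  read z, top Y: go to q0, push ε → (q0, xxxzzz, #)
  read x, top #: go to q1, push Y# → (q1, xxzzz, Y#)
No transition for (q1, x, top Y); M blocks with input xxzzz remaining.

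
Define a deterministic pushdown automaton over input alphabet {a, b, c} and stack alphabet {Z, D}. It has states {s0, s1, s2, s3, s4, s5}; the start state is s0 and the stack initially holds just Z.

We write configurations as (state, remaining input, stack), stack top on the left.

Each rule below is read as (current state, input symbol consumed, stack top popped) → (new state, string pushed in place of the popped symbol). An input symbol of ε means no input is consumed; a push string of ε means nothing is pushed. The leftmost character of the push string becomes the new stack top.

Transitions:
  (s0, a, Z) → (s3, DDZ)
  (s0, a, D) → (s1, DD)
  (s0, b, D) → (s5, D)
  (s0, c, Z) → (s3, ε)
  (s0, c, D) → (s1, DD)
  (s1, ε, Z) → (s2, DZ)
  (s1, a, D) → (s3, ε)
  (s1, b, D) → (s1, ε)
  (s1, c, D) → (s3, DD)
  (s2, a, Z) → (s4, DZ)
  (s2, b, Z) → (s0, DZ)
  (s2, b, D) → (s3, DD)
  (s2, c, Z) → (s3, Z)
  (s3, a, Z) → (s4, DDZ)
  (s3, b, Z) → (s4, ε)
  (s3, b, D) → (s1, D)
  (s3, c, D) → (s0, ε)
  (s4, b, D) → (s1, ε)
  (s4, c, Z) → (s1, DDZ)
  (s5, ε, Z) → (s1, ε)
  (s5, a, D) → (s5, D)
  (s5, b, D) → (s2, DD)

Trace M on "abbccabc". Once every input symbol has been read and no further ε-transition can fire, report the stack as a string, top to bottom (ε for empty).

(s0, abbccabc, Z)
  read a, top Z: go to s3, push DDZ → (s3, bbccabc, DDZ)
  read b, top D: go to s1, push D → (s1, bccabc, DDZ)
  read b, top D: go to s1, push ε → (s1, ccabc, DZ)
  read c, top D: go to s3, push DD → (s3, cabc, DDZ)
  read c, top D: go to s0, push ε → (s0, abc, DZ)
  read a, top D: go to s1, push DD → (s1, bc, DDZ)
  read b, top D: go to s1, push ε → (s1, c, DZ)
  read c, top D: go to s3, push DD → (s3, ε, DDZ)
All input consumed in state s3 with stack DDZ.

DDZ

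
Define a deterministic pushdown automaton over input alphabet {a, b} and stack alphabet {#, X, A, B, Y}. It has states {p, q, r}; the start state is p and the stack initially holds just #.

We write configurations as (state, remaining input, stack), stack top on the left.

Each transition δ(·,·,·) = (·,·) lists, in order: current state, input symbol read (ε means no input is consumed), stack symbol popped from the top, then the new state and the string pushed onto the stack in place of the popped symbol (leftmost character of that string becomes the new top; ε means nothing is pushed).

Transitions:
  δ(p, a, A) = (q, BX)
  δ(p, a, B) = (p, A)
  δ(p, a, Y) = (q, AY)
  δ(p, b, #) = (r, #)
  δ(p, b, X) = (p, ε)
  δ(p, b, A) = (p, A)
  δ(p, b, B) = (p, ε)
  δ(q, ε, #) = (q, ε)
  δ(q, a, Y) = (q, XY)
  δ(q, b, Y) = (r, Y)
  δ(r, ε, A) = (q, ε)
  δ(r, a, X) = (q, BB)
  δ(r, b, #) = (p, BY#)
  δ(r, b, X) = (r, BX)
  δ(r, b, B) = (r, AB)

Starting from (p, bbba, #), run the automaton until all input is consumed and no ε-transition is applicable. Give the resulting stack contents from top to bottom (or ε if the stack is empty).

AY#

(p, bbba, #)
  read b, top #: go to r, push # → (r, bba, #)
  read b, top #: go to p, push BY# → (p, ba, BY#)
  read b, top B: go to p, push ε → (p, a, Y#)
  read a, top Y: go to q, push AY → (q, ε, AY#)
All input consumed in state q with stack AY#.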